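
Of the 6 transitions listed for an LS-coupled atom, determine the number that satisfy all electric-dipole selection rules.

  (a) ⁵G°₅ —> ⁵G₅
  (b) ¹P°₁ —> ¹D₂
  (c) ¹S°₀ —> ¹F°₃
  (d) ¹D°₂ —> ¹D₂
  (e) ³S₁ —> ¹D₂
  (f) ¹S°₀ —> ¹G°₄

(a) allowed
(b) allowed
(c) forbidden (parity, ΔL, ΔJ fail)
(d) allowed
(e) forbidden (parity, ΔS, ΔL fail)
(f) forbidden (parity, ΔL, ΔJ fail)
Total allowed: 3 of 6.

3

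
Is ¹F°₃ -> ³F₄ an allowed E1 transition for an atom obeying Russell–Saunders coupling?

forbidden

Reading off the term symbols: S 0→1, L 3→3, J 3→4, parity odd→even.
ΔL = 0, ±1 (not L=0↔0): L: 3 → 3, ΔL = +0 — passes.
ΔJ = 0, ±1 (not J=0↔0): J: 3 → 4, ΔJ = +1 — passes.
Parity must change: odd → even — passes.
ΔS = 0: S: 0 → 1 — fails.
Rule(s) violated: ΔS.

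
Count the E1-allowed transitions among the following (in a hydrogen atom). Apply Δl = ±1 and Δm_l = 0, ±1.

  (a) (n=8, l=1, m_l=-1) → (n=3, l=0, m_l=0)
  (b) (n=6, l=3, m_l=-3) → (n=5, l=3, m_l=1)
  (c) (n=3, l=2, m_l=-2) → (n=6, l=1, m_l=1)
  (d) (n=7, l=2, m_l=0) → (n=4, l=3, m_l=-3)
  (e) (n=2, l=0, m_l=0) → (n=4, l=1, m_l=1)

(a) allowed
(b) forbidden — Δl = +0 (E1 requires Δl = ±1); Δm_l = +4 (E1 requires Δm_l = 0, ±1)
(c) forbidden — Δm_l = +3 (E1 requires Δm_l = 0, ±1)
(d) forbidden — Δm_l = -3 (E1 requires Δm_l = 0, ±1)
(e) allowed
Total allowed: 2 of 5.

2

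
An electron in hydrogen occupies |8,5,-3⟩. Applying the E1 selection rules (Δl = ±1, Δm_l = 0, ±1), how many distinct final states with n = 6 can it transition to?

3

E1 requires Δl = ±1, so l_f ∈ {4, 6}; with 0 ≤ l_f ≤ n_f−1 = 5, the allowed l_f values are {4}.
For l_f = 4: m_f ∈ {m_i−1, m_i, m_i+1} ∩ [−4, 4] = {-4, -3, -2} → 3 states.
Total: 3.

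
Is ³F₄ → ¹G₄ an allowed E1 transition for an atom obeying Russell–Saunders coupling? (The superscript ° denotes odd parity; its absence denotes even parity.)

Reading off the term symbols: S 1→0, L 3→4, J 4→4, parity even→even.
Parity must change: even → even — fails.
ΔS = 0: S: 1 → 0 — fails.
ΔL = 0, ±1 (not L=0↔0): L: 3 → 4, ΔL = +1 — passes.
ΔJ = 0, ±1 (not J=0↔0): J: 4 → 4, ΔJ = +0 — passes.
Rule(s) violated: parity, ΔS.

forbidden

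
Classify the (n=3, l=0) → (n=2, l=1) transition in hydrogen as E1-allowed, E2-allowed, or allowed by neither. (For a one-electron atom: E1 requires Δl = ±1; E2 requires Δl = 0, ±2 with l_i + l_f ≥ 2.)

E1

Δl = 1 − 0 = +1; l_i + l_f = 1.
E1 (Δl = ±1): satisfied.
E2 (Δl = 0,±2, l_i+l_f ≥ 2): not satisfied.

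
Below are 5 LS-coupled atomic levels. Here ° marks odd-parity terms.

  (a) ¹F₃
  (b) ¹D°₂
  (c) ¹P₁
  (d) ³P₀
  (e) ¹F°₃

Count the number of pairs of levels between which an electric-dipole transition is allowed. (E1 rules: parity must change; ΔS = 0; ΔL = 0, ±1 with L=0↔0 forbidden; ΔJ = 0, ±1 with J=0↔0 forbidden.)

(a)–(b): allowed.
(a)–(c): forbidden (parity, ΔL, ΔJ).
(a)–(d): forbidden (parity, ΔS, ΔL, ΔJ).
(a)–(e): allowed.
(b)–(c): allowed.
(b)–(d): forbidden (ΔS, ΔJ).
(b)–(e): forbidden (parity).
(c)–(d): forbidden (parity, ΔS).
(c)–(e): forbidden (ΔL, ΔJ).
(d)–(e): forbidden (ΔS, ΔL, ΔJ).
Allowed pairs: 3 of 10.

3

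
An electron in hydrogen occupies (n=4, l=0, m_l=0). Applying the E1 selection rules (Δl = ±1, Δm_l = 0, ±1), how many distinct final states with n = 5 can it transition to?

3

E1 requires Δl = ±1, so l_f ∈ {-1, 1}; with 0 ≤ l_f ≤ n_f−1 = 4, the allowed l_f values are {1}.
For l_f = 1: m_f ∈ {m_i−1, m_i, m_i+1} ∩ [−1, 1] = {-1, 0, 1} → 3 states.
Total: 3.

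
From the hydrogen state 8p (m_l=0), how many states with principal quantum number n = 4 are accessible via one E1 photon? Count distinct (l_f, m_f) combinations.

E1 requires Δl = ±1, so l_f ∈ {0, 2}; with 0 ≤ l_f ≤ n_f−1 = 3, the allowed l_f values are {0, 2}.
For l_f = 0: m_f ∈ {m_i−1, m_i, m_i+1} ∩ [−0, 0] = {0} → 1 state.
For l_f = 2: m_f ∈ {m_i−1, m_i, m_i+1} ∩ [−2, 2] = {-1, 0, 1} → 3 states.
Total: 4.

4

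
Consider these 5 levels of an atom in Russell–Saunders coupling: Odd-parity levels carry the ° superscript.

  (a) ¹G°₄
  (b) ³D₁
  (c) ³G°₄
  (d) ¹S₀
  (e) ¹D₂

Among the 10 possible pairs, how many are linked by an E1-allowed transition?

(a)–(b): forbidden (ΔS, ΔL, ΔJ).
(a)–(c): forbidden (parity, ΔS).
(a)–(d): forbidden (ΔL, ΔJ).
(a)–(e): forbidden (ΔL, ΔJ).
(b)–(c): forbidden (ΔL, ΔJ).
(b)–(d): forbidden (parity, ΔS, ΔL).
(b)–(e): forbidden (parity, ΔS).
(c)–(d): forbidden (ΔS, ΔL, ΔJ).
(c)–(e): forbidden (ΔS, ΔL, ΔJ).
(d)–(e): forbidden (parity, ΔL, ΔJ).
Allowed pairs: 0 of 10.

0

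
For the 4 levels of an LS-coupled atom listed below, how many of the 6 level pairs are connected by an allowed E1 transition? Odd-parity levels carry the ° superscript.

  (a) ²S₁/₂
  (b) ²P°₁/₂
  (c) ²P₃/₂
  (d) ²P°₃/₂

(a)–(b): allowed.
(a)–(c): forbidden (parity).
(a)–(d): allowed.
(b)–(c): allowed.
(b)–(d): forbidden (parity).
(c)–(d): allowed.
Allowed pairs: 4 of 6.

4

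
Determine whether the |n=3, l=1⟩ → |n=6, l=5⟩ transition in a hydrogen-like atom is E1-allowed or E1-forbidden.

l: 1 → 5 (Δl = +4). Δl = ±1 fails.
The transition is electric-dipole forbidden.

forbidden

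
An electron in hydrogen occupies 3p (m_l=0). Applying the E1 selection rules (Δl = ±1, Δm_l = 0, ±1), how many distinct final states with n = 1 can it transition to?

1

E1 requires Δl = ±1, so l_f ∈ {0, 2}; with 0 ≤ l_f ≤ n_f−1 = 0, the allowed l_f values are {0}.
For l_f = 0: m_f ∈ {m_i−1, m_i, m_i+1} ∩ [−0, 0] = {0} → 1 state.
Total: 1.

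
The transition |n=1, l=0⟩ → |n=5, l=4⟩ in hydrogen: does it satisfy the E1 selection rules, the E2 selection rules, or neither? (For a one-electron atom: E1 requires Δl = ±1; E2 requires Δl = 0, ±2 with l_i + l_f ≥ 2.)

neither

Δl = 4 − 0 = +4; l_i + l_f = 4.
E1 (Δl = ±1): not satisfied.
E2 (Δl = 0,±2, l_i+l_f ≥ 2): not satisfied.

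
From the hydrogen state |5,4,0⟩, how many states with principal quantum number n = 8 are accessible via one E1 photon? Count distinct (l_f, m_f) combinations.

6

E1 requires Δl = ±1, so l_f ∈ {3, 5}; with 0 ≤ l_f ≤ n_f−1 = 7, the allowed l_f values are {3, 5}.
For l_f = 3: m_f ∈ {m_i−1, m_i, m_i+1} ∩ [−3, 3] = {-1, 0, 1} → 3 states.
For l_f = 5: m_f ∈ {m_i−1, m_i, m_i+1} ∩ [−5, 5] = {-1, 0, 1} → 3 states.
Total: 6.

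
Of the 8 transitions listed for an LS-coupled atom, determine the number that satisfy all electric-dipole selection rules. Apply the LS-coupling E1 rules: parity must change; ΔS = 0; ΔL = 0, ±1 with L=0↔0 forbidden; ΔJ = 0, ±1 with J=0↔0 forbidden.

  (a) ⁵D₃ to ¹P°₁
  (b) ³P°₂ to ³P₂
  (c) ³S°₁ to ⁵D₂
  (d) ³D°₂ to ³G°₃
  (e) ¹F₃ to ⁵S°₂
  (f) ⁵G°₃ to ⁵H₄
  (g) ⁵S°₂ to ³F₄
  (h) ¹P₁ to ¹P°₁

3

(a) forbidden (ΔS, ΔJ fail)
(b) allowed
(c) forbidden (ΔS, ΔL fail)
(d) forbidden (parity, ΔL fail)
(e) forbidden (ΔS, ΔL fail)
(f) allowed
(g) forbidden (ΔS, ΔL, ΔJ fail)
(h) allowed
Total allowed: 3 of 8.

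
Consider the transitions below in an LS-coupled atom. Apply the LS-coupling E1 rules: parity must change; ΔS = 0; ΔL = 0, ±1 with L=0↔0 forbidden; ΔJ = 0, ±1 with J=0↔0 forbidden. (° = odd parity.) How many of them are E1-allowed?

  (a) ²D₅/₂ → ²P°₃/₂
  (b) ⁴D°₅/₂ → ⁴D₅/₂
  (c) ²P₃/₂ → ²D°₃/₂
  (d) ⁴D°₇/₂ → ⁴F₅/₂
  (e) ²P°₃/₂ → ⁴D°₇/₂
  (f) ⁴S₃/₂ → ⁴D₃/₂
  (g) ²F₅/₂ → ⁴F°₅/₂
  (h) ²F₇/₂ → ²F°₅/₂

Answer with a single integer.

(a) allowed
(b) allowed
(c) allowed
(d) allowed
(e) forbidden (parity, ΔS, ΔJ fail)
(f) forbidden (parity, ΔL fail)
(g) forbidden (ΔS fails)
(h) allowed
Total allowed: 5 of 8.

5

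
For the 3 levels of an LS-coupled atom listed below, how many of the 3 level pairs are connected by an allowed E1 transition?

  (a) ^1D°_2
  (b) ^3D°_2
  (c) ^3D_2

(a)–(b): forbidden (parity, ΔS).
(a)–(c): forbidden (ΔS).
(b)–(c): allowed.
Allowed pairs: 1 of 3.

1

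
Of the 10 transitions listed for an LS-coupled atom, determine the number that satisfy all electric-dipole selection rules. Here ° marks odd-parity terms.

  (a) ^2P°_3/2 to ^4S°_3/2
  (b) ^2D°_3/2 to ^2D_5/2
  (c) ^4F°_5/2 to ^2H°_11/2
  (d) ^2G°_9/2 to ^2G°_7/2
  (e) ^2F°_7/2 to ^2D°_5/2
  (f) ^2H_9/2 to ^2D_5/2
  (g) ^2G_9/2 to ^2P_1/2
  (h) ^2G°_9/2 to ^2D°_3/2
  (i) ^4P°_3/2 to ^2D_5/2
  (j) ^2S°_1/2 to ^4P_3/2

1

(a) forbidden (parity, ΔS fail)
(b) allowed
(c) forbidden (parity, ΔS, ΔL, ΔJ fail)
(d) forbidden (parity fails)
(e) forbidden (parity fails)
(f) forbidden (parity, ΔL, ΔJ fail)
(g) forbidden (parity, ΔL, ΔJ fail)
(h) forbidden (parity, ΔL, ΔJ fail)
(i) forbidden (ΔS fails)
(j) forbidden (ΔS fails)
Total allowed: 1 of 10.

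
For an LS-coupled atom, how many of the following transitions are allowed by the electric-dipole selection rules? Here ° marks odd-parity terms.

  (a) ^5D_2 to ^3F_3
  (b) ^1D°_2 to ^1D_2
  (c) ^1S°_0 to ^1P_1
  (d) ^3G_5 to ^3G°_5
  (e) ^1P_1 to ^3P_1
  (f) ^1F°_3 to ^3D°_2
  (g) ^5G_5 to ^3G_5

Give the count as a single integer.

3

(a) forbidden (parity, ΔS fail)
(b) allowed
(c) allowed
(d) allowed
(e) forbidden (parity, ΔS fail)
(f) forbidden (parity, ΔS fail)
(g) forbidden (parity, ΔS fail)
Total allowed: 3 of 7.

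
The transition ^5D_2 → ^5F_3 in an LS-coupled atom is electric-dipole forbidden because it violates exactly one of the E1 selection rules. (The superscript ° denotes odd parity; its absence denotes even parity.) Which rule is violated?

parity

ΔJ = 0, ±1 (not J=0↔0): J: 2 → 3, ΔJ = +1 — passes.
ΔS = 0: S: 2 → 2 — passes.
Parity must change: even → even — fails.
ΔL = 0, ±1 (not L=0↔0): L: 2 → 3, ΔL = +1 — passes.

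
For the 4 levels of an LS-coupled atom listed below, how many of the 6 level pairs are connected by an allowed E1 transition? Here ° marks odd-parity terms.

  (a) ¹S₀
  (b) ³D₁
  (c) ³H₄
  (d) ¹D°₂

(a)–(b): forbidden (parity, ΔS, ΔL).
(a)–(c): forbidden (parity, ΔS, ΔL, ΔJ).
(a)–(d): forbidden (ΔL, ΔJ).
(b)–(c): forbidden (parity, ΔL, ΔJ).
(b)–(d): forbidden (ΔS).
(c)–(d): forbidden (ΔS, ΔL, ΔJ).
Allowed pairs: 0 of 6.

0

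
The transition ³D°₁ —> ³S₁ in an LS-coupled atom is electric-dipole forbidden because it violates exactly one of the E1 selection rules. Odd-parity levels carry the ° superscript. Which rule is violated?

Initial level: S=1, L=2, J=1, parity odd. Final level: S=1, L=0, J=1, parity even.
Parity must change: odd → even — satisfied.
ΔS = 0: S: 1 → 1 — satisfied.
ΔJ = 0, ±1 (not J=0↔0): J: 1 → 1, ΔJ = +0 — satisfied.
ΔL = 0, ±1 (not L=0↔0): L: 2 → 0, ΔL = -2 — violated.

the ΔL = 0, ±1 rule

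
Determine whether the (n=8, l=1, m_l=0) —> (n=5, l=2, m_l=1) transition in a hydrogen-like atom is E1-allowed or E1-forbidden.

l: 1 → 2 (Δl = +1). Δl = ±1 ok.
m_l: 0 → 1 (Δm_l = +1). |Δm_l| ≤ 1 ok.
All E1 selection rules are satisfied.

allowed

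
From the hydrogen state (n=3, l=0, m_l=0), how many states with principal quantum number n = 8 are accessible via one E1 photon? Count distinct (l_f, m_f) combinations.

E1 requires Δl = ±1, so l_f ∈ {-1, 1}; with 0 ≤ l_f ≤ n_f−1 = 7, the allowed l_f values are {1}.
For l_f = 1: m_f ∈ {m_i−1, m_i, m_i+1} ∩ [−1, 1] = {-1, 0, 1} → 3 states.
Total: 3.

3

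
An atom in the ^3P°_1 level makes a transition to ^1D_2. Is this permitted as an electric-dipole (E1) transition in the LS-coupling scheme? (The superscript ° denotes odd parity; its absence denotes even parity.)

forbidden

Parity must change: odd → even — passes.
ΔS = 0: S: 1 → 0 — fails.
ΔL = 0, ±1 (not L=0↔0): L: 1 → 2, ΔL = +1 — passes.
ΔJ = 0, ±1 (not J=0↔0): J: 1 → 2, ΔJ = +1 — passes.
Rule(s) violated: ΔS.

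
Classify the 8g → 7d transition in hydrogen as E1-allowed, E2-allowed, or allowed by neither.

E2

Δl = 2 − 4 = -2; l_i + l_f = 6.
E1 (Δl = ±1): not satisfied.
E2 (Δl = 0,±2, l_i+l_f ≥ 2): satisfied.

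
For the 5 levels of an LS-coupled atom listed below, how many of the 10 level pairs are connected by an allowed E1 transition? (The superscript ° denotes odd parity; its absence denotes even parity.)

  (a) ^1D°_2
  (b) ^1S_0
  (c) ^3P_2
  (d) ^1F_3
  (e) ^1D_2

(a)–(b): forbidden (ΔL, ΔJ).
(a)–(c): forbidden (ΔS).
(a)–(d): allowed.
(a)–(e): allowed.
(b)–(c): forbidden (parity, ΔS, ΔJ).
(b)–(d): forbidden (parity, ΔL, ΔJ).
(b)–(e): forbidden (parity, ΔL, ΔJ).
(c)–(d): forbidden (parity, ΔS, ΔL).
(c)–(e): forbidden (parity, ΔS).
(d)–(e): forbidden (parity).
Allowed pairs: 2 of 10.

2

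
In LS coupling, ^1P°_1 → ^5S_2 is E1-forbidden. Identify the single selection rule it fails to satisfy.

the ΔS = 0 rule

Reading off the term symbols: S 0→2, L 1→0, J 1→2, parity odd→even.
Parity must change: odd → even — ✓.
ΔS = 0: S: 0 → 2 — ✗.
ΔL = 0, ±1 (not L=0↔0): L: 1 → 0, ΔL = -1 — ✓.
ΔJ = 0, ±1 (not J=0↔0): J: 1 → 2, ΔJ = +1 — ✓.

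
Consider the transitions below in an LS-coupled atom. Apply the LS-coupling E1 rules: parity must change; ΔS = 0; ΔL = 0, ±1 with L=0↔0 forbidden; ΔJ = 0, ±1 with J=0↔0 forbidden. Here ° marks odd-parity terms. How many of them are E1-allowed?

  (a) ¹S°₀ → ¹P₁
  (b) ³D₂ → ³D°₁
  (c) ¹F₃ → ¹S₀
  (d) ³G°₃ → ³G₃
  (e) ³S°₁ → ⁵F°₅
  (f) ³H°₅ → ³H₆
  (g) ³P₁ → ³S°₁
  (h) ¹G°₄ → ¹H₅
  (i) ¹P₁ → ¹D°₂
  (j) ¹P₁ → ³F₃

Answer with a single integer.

(a) allowed
(b) allowed
(c) forbidden (parity, ΔL, ΔJ fail)
(d) allowed
(e) forbidden (parity, ΔS, ΔL, ΔJ fail)
(f) allowed
(g) allowed
(h) allowed
(i) allowed
(j) forbidden (parity, ΔS, ΔL, ΔJ fail)
Total allowed: 7 of 10.

7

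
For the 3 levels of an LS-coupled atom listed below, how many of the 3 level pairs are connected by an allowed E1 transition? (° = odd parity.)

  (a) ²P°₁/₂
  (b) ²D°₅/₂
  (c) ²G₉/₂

(a)–(b): forbidden (parity, ΔJ).
(a)–(c): forbidden (ΔL, ΔJ).
(b)–(c): forbidden (ΔL, ΔJ).
Allowed pairs: 0 of 3.

0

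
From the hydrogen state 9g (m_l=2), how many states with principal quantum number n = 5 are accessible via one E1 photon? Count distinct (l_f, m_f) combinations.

E1 requires Δl = ±1, so l_f ∈ {3, 5}; with 0 ≤ l_f ≤ n_f−1 = 4, the allowed l_f values are {3}.
For l_f = 3: m_f ∈ {m_i−1, m_i, m_i+1} ∩ [−3, 3] = {1, 2, 3} → 3 states.
Total: 3.

3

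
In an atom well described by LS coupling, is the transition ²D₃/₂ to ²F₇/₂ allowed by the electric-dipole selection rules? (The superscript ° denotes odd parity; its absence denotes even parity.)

Reading off the term symbols: S 1/2→1/2, L 2→3, J 3/2→7/2, parity even→even.
Parity must change: even → even — fails.
ΔS = 0: S: 1/2 → 1/2 — ok.
ΔL = 0, ±1 (not L=0↔0): L: 2 → 3, ΔL = +1 — ok.
ΔJ = 0, ±1 (not J=0↔0): J: 3/2 → 7/2, ΔJ = +2 — fails.
Rule(s) violated: parity, ΔJ.

forbidden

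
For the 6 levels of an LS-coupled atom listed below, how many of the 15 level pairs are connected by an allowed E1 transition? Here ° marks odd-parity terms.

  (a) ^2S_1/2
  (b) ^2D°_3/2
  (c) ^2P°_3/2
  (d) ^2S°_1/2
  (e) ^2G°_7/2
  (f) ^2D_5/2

(a)–(b): forbidden (ΔL).
(a)–(c): allowed.
(a)–(d): forbidden (ΔL).
(a)–(e): forbidden (ΔL, ΔJ).
(a)–(f): forbidden (parity, ΔL, ΔJ).
(b)–(c): forbidden (parity).
(b)–(d): forbidden (parity, ΔL).
(b)–(e): forbidden (parity, ΔL, ΔJ).
(b)–(f): allowed.
(c)–(d): forbidden (parity).
(c)–(e): forbidden (parity, ΔL, ΔJ).
(c)–(f): allowed.
(d)–(e): forbidden (parity, ΔL, ΔJ).
(d)–(f): forbidden (ΔL, ΔJ).
(e)–(f): forbidden (ΔL).
Allowed pairs: 3 of 15.

3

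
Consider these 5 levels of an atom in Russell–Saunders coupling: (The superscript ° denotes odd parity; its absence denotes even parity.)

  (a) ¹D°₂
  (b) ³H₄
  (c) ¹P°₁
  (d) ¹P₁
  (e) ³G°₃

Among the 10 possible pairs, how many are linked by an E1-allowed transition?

3

(a)–(b): forbidden (ΔS, ΔL, ΔJ).
(a)–(c): forbidden (parity).
(a)–(d): allowed.
(a)–(e): forbidden (parity, ΔS, ΔL).
(b)–(c): forbidden (ΔS, ΔL, ΔJ).
(b)–(d): forbidden (parity, ΔS, ΔL, ΔJ).
(b)–(e): allowed.
(c)–(d): allowed.
(c)–(e): forbidden (parity, ΔS, ΔL, ΔJ).
(d)–(e): forbidden (ΔS, ΔL, ΔJ).
Allowed pairs: 3 of 10.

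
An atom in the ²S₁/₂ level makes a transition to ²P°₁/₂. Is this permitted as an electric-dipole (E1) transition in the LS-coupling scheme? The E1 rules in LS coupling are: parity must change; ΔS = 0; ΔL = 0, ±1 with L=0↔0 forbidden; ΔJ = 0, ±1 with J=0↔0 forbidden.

Initial level: S=1/2, L=0, J=1/2, parity even. Final level: S=1/2, L=1, J=1/2, parity odd.
Parity must change: even → odd — ✓.
ΔS = 0: S: 1/2 → 1/2 — ✓.
ΔL = 0, ±1 (not L=0↔0): L: 0 → 1, ΔL = +1 — ✓.
ΔJ = 0, ±1 (not J=0↔0): J: 1/2 → 1/2, ΔJ = +0 — ✓.
All four E1 rules are satisfied.

allowed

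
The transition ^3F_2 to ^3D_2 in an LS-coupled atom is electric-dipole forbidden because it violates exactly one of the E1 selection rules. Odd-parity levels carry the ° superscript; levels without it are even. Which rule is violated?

parity

Initial level: S=1, L=3, J=2, parity even. Final level: S=1, L=2, J=2, parity even.
Parity must change: even → even — violated.
ΔS = 0: S: 1 → 1 — satisfied.
ΔL = 0, ±1 (not L=0↔0): L: 3 → 2, ΔL = -1 — satisfied.
ΔJ = 0, ±1 (not J=0↔0): J: 2 → 2, ΔJ = +0 — satisfied.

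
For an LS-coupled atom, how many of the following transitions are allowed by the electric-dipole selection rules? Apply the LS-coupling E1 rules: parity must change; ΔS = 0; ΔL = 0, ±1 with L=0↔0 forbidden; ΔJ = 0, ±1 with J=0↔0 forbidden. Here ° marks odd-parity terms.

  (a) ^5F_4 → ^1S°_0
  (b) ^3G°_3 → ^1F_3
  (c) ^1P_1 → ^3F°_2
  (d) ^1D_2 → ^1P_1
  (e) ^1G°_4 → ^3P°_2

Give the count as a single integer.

(a) forbidden (ΔS, ΔL, ΔJ fail)
(b) forbidden (ΔS fails)
(c) forbidden (ΔS, ΔL fail)
(d) forbidden (parity fails)
(e) forbidden (parity, ΔS, ΔL, ΔJ fail)
Total allowed: 0 of 5.

0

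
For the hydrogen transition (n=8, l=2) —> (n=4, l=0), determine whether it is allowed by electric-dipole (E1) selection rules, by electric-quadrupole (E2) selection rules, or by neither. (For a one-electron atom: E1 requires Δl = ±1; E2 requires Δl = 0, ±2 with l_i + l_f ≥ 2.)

E2

Δl = 0 − 2 = -2; l_i + l_f = 2.
E1 (Δl = ±1): not satisfied.
E2 (Δl = 0,±2, l_i+l_f ≥ 2): satisfied.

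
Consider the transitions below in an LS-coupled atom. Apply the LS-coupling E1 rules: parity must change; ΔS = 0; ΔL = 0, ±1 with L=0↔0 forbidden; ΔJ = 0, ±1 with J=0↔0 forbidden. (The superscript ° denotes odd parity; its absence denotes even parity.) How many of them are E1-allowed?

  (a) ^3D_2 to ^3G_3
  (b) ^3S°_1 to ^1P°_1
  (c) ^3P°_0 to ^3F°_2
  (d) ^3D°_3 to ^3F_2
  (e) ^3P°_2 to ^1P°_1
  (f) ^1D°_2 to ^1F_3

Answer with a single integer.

2

(a) forbidden (parity, ΔL fail)
(b) forbidden (parity, ΔS fail)
(c) forbidden (parity, ΔL, ΔJ fail)
(d) allowed
(e) forbidden (parity, ΔS fail)
(f) allowed
Total allowed: 2 of 6.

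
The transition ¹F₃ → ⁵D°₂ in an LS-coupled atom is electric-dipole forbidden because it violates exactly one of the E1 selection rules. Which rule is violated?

Reading off the term symbols: S 0→2, L 3→2, J 3→2, parity even→odd.
Parity must change: even → odd — ✓.
ΔS = 0: S: 0 → 2 — ✗.
ΔL = 0, ±1 (not L=0↔0): L: 3 → 2, ΔL = -1 — ✓.
ΔJ = 0, ±1 (not J=0↔0): J: 3 → 2, ΔJ = -1 — ✓.

the ΔS = 0 rule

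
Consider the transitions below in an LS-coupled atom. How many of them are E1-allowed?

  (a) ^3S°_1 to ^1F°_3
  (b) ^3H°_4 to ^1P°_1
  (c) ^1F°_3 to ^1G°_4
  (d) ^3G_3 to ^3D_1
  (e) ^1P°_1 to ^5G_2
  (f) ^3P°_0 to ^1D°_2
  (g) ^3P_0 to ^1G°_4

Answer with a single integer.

(a) forbidden (parity, ΔS, ΔL, ΔJ fail)
(b) forbidden (parity, ΔS, ΔL, ΔJ fail)
(c) forbidden (parity fails)
(d) forbidden (parity, ΔL, ΔJ fail)
(e) forbidden (ΔS, ΔL fail)
(f) forbidden (parity, ΔS, ΔJ fail)
(g) forbidden (ΔS, ΔL, ΔJ fail)
Total allowed: 0 of 7.

0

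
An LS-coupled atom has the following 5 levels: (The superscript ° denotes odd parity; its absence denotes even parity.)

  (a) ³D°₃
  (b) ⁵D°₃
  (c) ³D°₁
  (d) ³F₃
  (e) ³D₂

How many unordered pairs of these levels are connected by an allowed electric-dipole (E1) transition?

3

(a)–(b): forbidden (parity, ΔS).
(a)–(c): forbidden (parity, ΔJ).
(a)–(d): allowed.
(a)–(e): allowed.
(b)–(c): forbidden (parity, ΔS, ΔJ).
(b)–(d): forbidden (ΔS).
(b)–(e): forbidden (ΔS).
(c)–(d): forbidden (ΔJ).
(c)–(e): allowed.
(d)–(e): forbidden (parity).
Allowed pairs: 3 of 10.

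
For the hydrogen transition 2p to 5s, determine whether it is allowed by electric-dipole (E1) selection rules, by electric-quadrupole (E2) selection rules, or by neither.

Δl = 0 − 1 = -1; l_i + l_f = 1.
E1 (Δl = ±1): satisfied.
E2 (Δl = 0,±2, l_i+l_f ≥ 2): not satisfied.

E1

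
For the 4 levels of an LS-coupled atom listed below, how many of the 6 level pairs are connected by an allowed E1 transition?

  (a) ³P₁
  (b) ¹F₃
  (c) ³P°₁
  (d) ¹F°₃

(a)–(b): forbidden (parity, ΔS, ΔL, ΔJ).
(a)–(c): allowed.
(a)–(d): forbidden (ΔS, ΔL, ΔJ).
(b)–(c): forbidden (ΔS, ΔL, ΔJ).
(b)–(d): allowed.
(c)–(d): forbidden (parity, ΔS, ΔL, ΔJ).
Allowed pairs: 2 of 6.

2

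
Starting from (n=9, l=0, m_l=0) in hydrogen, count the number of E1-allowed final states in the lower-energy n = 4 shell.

3

E1 requires Δl = ±1, so l_f ∈ {-1, 1}; with 0 ≤ l_f ≤ n_f−1 = 3, the allowed l_f values are {1}.
For l_f = 1: m_f ∈ {m_i−1, m_i, m_i+1} ∩ [−1, 1] = {-1, 0, 1} → 3 states.
Total: 3.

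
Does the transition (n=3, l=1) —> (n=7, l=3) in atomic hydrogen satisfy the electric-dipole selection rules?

l: 1 → 3 (Δl = +2). Δl = ±1 fails.
The transition is electric-dipole forbidden.

forbidden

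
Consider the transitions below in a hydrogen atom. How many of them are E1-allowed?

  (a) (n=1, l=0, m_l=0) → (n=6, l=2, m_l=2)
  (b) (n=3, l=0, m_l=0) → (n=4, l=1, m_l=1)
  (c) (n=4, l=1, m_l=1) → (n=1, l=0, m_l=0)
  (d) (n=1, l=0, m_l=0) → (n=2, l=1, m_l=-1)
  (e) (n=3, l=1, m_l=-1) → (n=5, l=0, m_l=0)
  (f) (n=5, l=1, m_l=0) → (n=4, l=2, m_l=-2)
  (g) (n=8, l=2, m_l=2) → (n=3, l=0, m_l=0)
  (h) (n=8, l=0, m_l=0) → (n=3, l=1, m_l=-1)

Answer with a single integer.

(a) forbidden — Δl = +2 (E1 requires Δl = ±1); Δm_l = +2 (E1 requires Δm_l = 0, ±1)
(b) allowed
(c) allowed
(d) allowed
(e) allowed
(f) forbidden — Δm_l = -2 (E1 requires Δm_l = 0, ±1)
(g) forbidden — Δl = -2 (E1 requires Δl = ±1); Δm_l = -2 (E1 requires Δm_l = 0, ±1)
(h) allowed
Total allowed: 5 of 8.

5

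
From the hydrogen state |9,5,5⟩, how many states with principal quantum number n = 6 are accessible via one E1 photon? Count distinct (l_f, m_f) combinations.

E1 requires Δl = ±1, so l_f ∈ {4, 6}; with 0 ≤ l_f ≤ n_f−1 = 5, the allowed l_f values are {4}.
For l_f = 4: m_f ∈ {m_i−1, m_i, m_i+1} ∩ [−4, 4] = {4} → 1 state.
Total: 1.

1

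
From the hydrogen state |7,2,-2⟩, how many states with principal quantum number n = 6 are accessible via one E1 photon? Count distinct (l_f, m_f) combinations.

4

E1 requires Δl = ±1, so l_f ∈ {1, 3}; with 0 ≤ l_f ≤ n_f−1 = 5, the allowed l_f values are {1, 3}.
For l_f = 1: m_f ∈ {m_i−1, m_i, m_i+1} ∩ [−1, 1] = {-1} → 1 state.
For l_f = 3: m_f ∈ {m_i−1, m_i, m_i+1} ∩ [−3, 3] = {-3, -2, -1} → 3 states.
Total: 4.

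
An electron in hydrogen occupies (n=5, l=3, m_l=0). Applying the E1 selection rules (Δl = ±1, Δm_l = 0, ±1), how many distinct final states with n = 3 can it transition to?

E1 requires Δl = ±1, so l_f ∈ {2, 4}; with 0 ≤ l_f ≤ n_f−1 = 2, the allowed l_f values are {2}.
For l_f = 2: m_f ∈ {m_i−1, m_i, m_i+1} ∩ [−2, 2] = {-1, 0, 1} → 3 states.
Total: 3.

3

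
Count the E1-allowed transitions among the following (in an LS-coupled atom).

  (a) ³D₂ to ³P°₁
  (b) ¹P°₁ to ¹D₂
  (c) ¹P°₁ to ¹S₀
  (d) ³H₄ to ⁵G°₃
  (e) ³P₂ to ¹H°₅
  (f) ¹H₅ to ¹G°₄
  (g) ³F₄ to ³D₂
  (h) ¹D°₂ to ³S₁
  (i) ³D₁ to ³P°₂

5

(a) allowed
(b) allowed
(c) allowed
(d) forbidden (ΔS fails)
(e) forbidden (ΔS, ΔL, ΔJ fail)
(f) allowed
(g) forbidden (parity, ΔJ fail)
(h) forbidden (ΔS, ΔL fail)
(i) allowed
Total allowed: 5 of 9.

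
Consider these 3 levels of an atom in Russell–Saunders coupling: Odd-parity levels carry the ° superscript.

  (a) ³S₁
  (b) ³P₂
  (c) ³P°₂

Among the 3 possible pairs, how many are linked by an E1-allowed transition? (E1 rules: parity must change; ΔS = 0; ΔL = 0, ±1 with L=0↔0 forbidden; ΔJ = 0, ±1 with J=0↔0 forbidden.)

2

(a)–(b): forbidden (parity).
(a)–(c): allowed.
(b)–(c): allowed.
Allowed pairs: 2 of 3.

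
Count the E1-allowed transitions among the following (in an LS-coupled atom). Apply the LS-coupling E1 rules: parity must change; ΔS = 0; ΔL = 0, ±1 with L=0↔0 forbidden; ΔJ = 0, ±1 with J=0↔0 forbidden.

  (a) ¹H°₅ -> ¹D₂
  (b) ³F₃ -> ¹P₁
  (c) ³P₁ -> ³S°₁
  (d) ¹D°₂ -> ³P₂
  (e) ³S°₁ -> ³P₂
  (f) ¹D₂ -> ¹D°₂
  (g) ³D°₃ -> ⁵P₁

3

(a) forbidden (ΔL, ΔJ fail)
(b) forbidden (parity, ΔS, ΔL, ΔJ fail)
(c) allowed
(d) forbidden (ΔS fails)
(e) allowed
(f) allowed
(g) forbidden (ΔS, ΔJ fail)
Total allowed: 3 of 7.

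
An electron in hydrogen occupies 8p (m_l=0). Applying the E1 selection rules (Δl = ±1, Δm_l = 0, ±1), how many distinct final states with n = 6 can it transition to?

4

E1 requires Δl = ±1, so l_f ∈ {0, 2}; with 0 ≤ l_f ≤ n_f−1 = 5, the allowed l_f values are {0, 2}.
For l_f = 0: m_f ∈ {m_i−1, m_i, m_i+1} ∩ [−0, 0] = {0} → 1 state.
For l_f = 2: m_f ∈ {m_i−1, m_i, m_i+1} ∩ [−2, 2] = {-1, 0, 1} → 3 states.
Total: 4.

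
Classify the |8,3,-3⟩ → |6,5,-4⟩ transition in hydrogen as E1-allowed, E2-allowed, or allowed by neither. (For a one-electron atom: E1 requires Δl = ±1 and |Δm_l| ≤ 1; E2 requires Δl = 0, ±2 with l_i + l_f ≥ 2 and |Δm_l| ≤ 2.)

E2

Δl = 5 − 3 = +2; l_i + l_f = 8.
Δm_l = -1.
E1 (Δl = ±1, |Δm_l| ≤ 1): not satisfied.
E2 (Δl = 0,±2, l_i+l_f ≥ 2, |Δm_l| ≤ 2): satisfied.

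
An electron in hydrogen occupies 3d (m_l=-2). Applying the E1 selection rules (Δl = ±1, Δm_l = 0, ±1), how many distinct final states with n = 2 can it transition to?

1

E1 requires Δl = ±1, so l_f ∈ {1, 3}; with 0 ≤ l_f ≤ n_f−1 = 1, the allowed l_f values are {1}.
For l_f = 1: m_f ∈ {m_i−1, m_i, m_i+1} ∩ [−1, 1] = {-1} → 1 state.
Total: 1.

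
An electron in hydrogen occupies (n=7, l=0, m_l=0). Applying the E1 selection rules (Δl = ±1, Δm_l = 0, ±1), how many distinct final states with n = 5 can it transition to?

E1 requires Δl = ±1, so l_f ∈ {-1, 1}; with 0 ≤ l_f ≤ n_f−1 = 4, the allowed l_f values are {1}.
For l_f = 1: m_f ∈ {m_i−1, m_i, m_i+1} ∩ [−1, 1] = {-1, 0, 1} → 3 states.
Total: 3.

3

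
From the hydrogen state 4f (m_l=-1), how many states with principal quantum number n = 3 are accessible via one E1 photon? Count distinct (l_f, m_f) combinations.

E1 requires Δl = ±1, so l_f ∈ {2, 4}; with 0 ≤ l_f ≤ n_f−1 = 2, the allowed l_f values are {2}.
For l_f = 2: m_f ∈ {m_i−1, m_i, m_i+1} ∩ [−2, 2] = {-2, -1, 0} → 3 states.
Total: 3.

3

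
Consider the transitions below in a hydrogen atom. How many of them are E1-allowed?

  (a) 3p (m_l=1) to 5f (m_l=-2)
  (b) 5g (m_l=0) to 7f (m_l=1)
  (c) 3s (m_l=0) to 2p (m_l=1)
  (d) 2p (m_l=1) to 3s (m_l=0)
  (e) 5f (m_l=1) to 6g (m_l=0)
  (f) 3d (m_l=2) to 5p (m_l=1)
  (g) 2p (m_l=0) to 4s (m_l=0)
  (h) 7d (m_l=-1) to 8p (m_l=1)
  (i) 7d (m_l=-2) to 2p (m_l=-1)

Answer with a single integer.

7

(a) forbidden — Δl = +2 (E1 requires Δl = ±1); Δm_l = -3 (E1 requires Δm_l = 0, ±1)
(b) allowed
(c) allowed
(d) allowed
(e) allowed
(f) allowed
(g) allowed
(h) forbidden — Δm_l = +2 (E1 requires Δm_l = 0, ±1)
(i) allowed
Total allowed: 7 of 9.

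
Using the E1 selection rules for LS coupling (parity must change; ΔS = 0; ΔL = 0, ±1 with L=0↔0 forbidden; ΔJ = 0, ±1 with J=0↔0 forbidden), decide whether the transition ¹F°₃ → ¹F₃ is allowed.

allowed

Initial level: S=0, L=3, J=3, parity odd. Final level: S=0, L=3, J=3, parity even.
Parity must change: odd → even — ✓.
ΔS = 0: S: 0 → 0 — ✓.
ΔL = 0, ±1 (not L=0↔0): L: 3 → 3, ΔL = +0 — ✓.
ΔJ = 0, ±1 (not J=0↔0): J: 3 → 3, ΔJ = +0 — ✓.
All four E1 rules are satisfied.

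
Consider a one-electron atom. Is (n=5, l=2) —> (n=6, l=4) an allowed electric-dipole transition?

Initial l = 2, final l = 4, so Δl = +2. E1 requires Δl = ±1: ✗.
The transition is electric-dipole forbidden.

forbidden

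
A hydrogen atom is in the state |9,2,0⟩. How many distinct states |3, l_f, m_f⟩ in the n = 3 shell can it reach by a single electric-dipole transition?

E1 requires Δl = ±1, so l_f ∈ {1, 3}; with 0 ≤ l_f ≤ n_f−1 = 2, the allowed l_f values are {1}.
For l_f = 1: m_f ∈ {m_i−1, m_i, m_i+1} ∩ [−1, 1] = {-1, 0, 1} → 3 states.
Total: 3.

3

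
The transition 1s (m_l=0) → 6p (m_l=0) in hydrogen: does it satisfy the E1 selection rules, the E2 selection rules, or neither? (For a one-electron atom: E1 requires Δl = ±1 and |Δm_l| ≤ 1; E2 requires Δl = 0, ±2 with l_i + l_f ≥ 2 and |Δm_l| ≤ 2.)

E1

Δl = 1 − 0 = +1; l_i + l_f = 1.
Δm_l = +0.
E1 (Δl = ±1, |Δm_l| ≤ 1): satisfied.
E2 (Δl = 0,±2, l_i+l_f ≥ 2, |Δm_l| ≤ 2): not satisfied.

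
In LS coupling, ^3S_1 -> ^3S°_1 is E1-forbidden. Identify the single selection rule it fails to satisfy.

Reading off the term symbols: S 1→1, L 0→0, J 1→1, parity even→odd.
ΔS = 0: S: 1 → 1 — ✓.
ΔJ = 0, ±1 (not J=0↔0): J: 1 → 1, ΔJ = +0 — ✓.
Parity must change: even → odd — ✓.
ΔL = 0, ±1 (not L=0↔0): L: 0 → 0, ΔL = +0 — ✗.

the L=0 ↔ L=0 exclusion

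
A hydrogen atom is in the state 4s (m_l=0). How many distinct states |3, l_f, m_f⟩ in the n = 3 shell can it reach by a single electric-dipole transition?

E1 requires Δl = ±1, so l_f ∈ {-1, 1}; with 0 ≤ l_f ≤ n_f−1 = 2, the allowed l_f values are {1}.
For l_f = 1: m_f ∈ {m_i−1, m_i, m_i+1} ∩ [−1, 1] = {-1, 0, 1} → 3 states.
Total: 3.

3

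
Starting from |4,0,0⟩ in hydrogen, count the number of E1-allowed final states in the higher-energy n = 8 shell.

E1 requires Δl = ±1, so l_f ∈ {-1, 1}; with 0 ≤ l_f ≤ n_f−1 = 7, the allowed l_f values are {1}.
For l_f = 1: m_f ∈ {m_i−1, m_i, m_i+1} ∩ [−1, 1] = {-1, 0, 1} → 3 states.
Total: 3.

3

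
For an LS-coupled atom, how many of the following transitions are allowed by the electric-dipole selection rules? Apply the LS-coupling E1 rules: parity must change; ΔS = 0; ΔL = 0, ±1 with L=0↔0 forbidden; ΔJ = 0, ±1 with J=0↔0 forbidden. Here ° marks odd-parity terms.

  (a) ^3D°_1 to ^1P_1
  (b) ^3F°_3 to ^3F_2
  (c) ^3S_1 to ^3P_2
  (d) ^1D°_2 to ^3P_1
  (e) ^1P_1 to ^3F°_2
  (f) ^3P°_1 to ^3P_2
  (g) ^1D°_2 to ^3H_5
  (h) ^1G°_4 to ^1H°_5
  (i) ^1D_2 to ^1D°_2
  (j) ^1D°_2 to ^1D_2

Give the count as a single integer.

4

(a) forbidden (ΔS fails)
(b) allowed
(c) forbidden (parity fails)
(d) forbidden (ΔS fails)
(e) forbidden (ΔS, ΔL fail)
(f) allowed
(g) forbidden (ΔS, ΔL, ΔJ fail)
(h) forbidden (parity fails)
(i) allowed
(j) allowed
Total allowed: 4 of 10.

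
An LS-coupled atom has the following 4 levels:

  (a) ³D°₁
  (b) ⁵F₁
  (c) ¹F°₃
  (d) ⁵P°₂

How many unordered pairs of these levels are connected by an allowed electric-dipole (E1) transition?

0

(a)–(b): forbidden (ΔS).
(a)–(c): forbidden (parity, ΔS, ΔJ).
(a)–(d): forbidden (parity, ΔS).
(b)–(c): forbidden (ΔS, ΔJ).
(b)–(d): forbidden (ΔL).
(c)–(d): forbidden (parity, ΔS, ΔL).
Allowed pairs: 0 of 6.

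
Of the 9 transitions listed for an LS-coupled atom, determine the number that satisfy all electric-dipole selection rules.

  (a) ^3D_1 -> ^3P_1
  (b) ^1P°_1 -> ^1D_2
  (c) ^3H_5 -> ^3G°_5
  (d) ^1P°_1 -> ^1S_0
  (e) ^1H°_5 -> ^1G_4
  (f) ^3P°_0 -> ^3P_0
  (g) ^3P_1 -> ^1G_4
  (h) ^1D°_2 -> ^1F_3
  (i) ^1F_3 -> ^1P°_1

(a) forbidden (parity fails)
(b) allowed
(c) allowed
(d) allowed
(e) allowed
(f) forbidden (ΔJ fails)
(g) forbidden (parity, ΔS, ΔL, ΔJ fail)
(h) allowed
(i) forbidden (ΔL, ΔJ fail)
Total allowed: 5 of 9.

5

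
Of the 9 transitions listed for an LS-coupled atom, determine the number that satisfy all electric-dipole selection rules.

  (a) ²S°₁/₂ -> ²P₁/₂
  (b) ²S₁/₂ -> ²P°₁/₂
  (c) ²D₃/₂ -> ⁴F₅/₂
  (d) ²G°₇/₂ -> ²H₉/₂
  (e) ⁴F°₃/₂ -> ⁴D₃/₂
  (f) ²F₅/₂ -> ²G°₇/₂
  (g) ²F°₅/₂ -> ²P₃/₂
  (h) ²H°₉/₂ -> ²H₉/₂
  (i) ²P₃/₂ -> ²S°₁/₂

7

(a) allowed
(b) allowed
(c) forbidden (parity, ΔS fail)
(d) allowed
(e) allowed
(f) allowed
(g) forbidden (ΔL fails)
(h) allowed
(i) allowed
Total allowed: 7 of 9.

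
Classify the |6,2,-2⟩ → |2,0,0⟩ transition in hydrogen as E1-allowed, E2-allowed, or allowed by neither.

E2

Δl = 0 − 2 = -2; l_i + l_f = 2.
Δm_l = +2.
E1 (Δl = ±1, |Δm_l| ≤ 1): not satisfied.
E2 (Δl = 0,±2, l_i+l_f ≥ 2, |Δm_l| ≤ 2): satisfied.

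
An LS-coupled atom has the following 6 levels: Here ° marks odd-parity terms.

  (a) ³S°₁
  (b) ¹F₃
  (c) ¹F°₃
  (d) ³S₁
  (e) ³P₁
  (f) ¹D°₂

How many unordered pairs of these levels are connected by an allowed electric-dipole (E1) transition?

3

(a)–(b): forbidden (ΔS, ΔL, ΔJ).
(a)–(c): forbidden (parity, ΔS, ΔL, ΔJ).
(a)–(d): forbidden (ΔL).
(a)–(e): allowed.
(a)–(f): forbidden (parity, ΔS, ΔL).
(b)–(c): allowed.
(b)–(d): forbidden (parity, ΔS, ΔL, ΔJ).
(b)–(e): forbidden (parity, ΔS, ΔL, ΔJ).
(b)–(f): allowed.
(c)–(d): forbidden (ΔS, ΔL, ΔJ).
(c)–(e): forbidden (ΔS, ΔL, ΔJ).
(c)–(f): forbidden (parity).
(d)–(e): forbidden (parity).
(d)–(f): forbidden (ΔS, ΔL).
(e)–(f): forbidden (ΔS).
Allowed pairs: 3 of 15.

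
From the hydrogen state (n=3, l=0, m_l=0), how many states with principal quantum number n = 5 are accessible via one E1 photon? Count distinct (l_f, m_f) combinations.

3

E1 requires Δl = ±1, so l_f ∈ {-1, 1}; with 0 ≤ l_f ≤ n_f−1 = 4, the allowed l_f values are {1}.
For l_f = 1: m_f ∈ {m_i−1, m_i, m_i+1} ∩ [−1, 1] = {-1, 0, 1} → 3 states.
Total: 3.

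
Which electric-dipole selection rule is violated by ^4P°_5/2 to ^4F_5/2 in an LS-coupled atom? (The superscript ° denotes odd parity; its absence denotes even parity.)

the ΔL = 0, ±1 rule

Reading off the term symbols: S 3/2→3/2, L 1→3, J 5/2→5/2, parity odd→even.
ΔL = 0, ±1 (not L=0↔0): L: 1 → 3, ΔL = +2 — fails.
ΔS = 0: S: 3/2 → 3/2 — ok.
Parity must change: odd → even — ok.
ΔJ = 0, ±1 (not J=0↔0): J: 5/2 → 5/2, ΔJ = +0 — ok.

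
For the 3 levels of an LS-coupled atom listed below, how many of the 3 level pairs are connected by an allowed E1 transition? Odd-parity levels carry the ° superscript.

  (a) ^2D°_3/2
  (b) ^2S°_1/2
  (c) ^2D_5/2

(a)–(b): forbidden (parity, ΔL).
(a)–(c): allowed.
(b)–(c): forbidden (ΔL, ΔJ).
Allowed pairs: 1 of 3.

1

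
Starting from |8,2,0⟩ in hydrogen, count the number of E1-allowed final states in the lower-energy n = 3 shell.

E1 requires Δl = ±1, so l_f ∈ {1, 3}; with 0 ≤ l_f ≤ n_f−1 = 2, the allowed l_f values are {1}.
For l_f = 1: m_f ∈ {m_i−1, m_i, m_i+1} ∩ [−1, 1] = {-1, 0, 1} → 3 states.
Total: 3.

3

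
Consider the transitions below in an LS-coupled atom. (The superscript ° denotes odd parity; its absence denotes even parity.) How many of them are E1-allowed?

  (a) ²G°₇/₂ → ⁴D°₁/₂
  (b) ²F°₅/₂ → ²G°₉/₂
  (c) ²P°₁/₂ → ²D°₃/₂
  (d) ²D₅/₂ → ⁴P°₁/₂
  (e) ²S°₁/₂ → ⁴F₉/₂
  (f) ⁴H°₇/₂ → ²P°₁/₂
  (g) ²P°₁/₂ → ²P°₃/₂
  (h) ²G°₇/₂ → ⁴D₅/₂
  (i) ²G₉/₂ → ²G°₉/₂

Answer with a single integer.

1

(a) forbidden (parity, ΔS, ΔL, ΔJ fail)
(b) forbidden (parity, ΔJ fail)
(c) forbidden (parity fails)
(d) forbidden (ΔS, ΔJ fail)
(e) forbidden (ΔS, ΔL, ΔJ fail)
(f) forbidden (parity, ΔS, ΔL, ΔJ fail)
(g) forbidden (parity fails)
(h) forbidden (ΔS, ΔL fail)
(i) allowed
Total allowed: 1 of 9.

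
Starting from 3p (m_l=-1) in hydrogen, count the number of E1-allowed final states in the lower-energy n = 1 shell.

1

E1 requires Δl = ±1, so l_f ∈ {0, 2}; with 0 ≤ l_f ≤ n_f−1 = 0, the allowed l_f values are {0}.
For l_f = 0: m_f ∈ {m_i−1, m_i, m_i+1} ∩ [−0, 0] = {0} → 1 state.
Total: 1.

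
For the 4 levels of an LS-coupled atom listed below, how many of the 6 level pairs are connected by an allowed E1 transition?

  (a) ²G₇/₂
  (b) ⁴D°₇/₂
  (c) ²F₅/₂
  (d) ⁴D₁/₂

(a)–(b): forbidden (ΔS, ΔL).
(a)–(c): forbidden (parity).
(a)–(d): forbidden (parity, ΔS, ΔL, ΔJ).
(b)–(c): forbidden (ΔS).
(b)–(d): forbidden (ΔJ).
(c)–(d): forbidden (parity, ΔS, ΔJ).
Allowed pairs: 0 of 6.

0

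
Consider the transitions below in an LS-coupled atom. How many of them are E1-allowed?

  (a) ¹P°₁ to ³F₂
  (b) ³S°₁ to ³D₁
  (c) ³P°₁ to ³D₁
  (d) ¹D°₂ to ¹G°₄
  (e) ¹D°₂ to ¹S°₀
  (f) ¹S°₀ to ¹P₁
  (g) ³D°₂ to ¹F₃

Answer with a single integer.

(a) forbidden (ΔS, ΔL fail)
(b) forbidden (ΔL fails)
(c) allowed
(d) forbidden (parity, ΔL, ΔJ fail)
(e) forbidden (parity, ΔL, ΔJ fail)
(f) allowed
(g) forbidden (ΔS fails)
Total allowed: 2 of 7.

2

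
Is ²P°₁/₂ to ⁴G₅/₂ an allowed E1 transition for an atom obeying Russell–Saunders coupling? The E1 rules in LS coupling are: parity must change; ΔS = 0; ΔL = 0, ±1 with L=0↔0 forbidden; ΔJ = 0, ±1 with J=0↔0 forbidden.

Initial level: S=1/2, L=1, J=1/2, parity odd. Final level: S=3/2, L=4, J=5/2, parity even.
Parity must change: odd → even — satisfied.
ΔS = 0: S: 1/2 → 3/2 — violated.
ΔL = 0, ±1 (not L=0↔0): L: 1 → 4, ΔL = +3 — violated.
ΔJ = 0, ±1 (not J=0↔0): J: 1/2 → 5/2, ΔJ = +2 — violated.
Rule(s) violated: ΔS, ΔL, ΔJ.

forbidden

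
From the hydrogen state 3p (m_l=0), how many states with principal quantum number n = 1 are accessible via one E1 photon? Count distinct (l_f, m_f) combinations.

1

E1 requires Δl = ±1, so l_f ∈ {0, 2}; with 0 ≤ l_f ≤ n_f−1 = 0, the allowed l_f values are {0}.
For l_f = 0: m_f ∈ {m_i−1, m_i, m_i+1} ∩ [−0, 0] = {0} → 1 state.
Total: 1.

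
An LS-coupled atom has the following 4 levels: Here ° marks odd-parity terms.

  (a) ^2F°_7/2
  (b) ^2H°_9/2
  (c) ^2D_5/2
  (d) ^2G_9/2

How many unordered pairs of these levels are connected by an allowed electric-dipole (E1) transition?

3

(a)–(b): forbidden (parity, ΔL).
(a)–(c): allowed.
(a)–(d): allowed.
(b)–(c): forbidden (ΔL, ΔJ).
(b)–(d): allowed.
(c)–(d): forbidden (parity, ΔL, ΔJ).
Allowed pairs: 3 of 6.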